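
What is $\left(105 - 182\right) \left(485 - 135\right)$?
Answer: $-26950$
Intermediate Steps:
$\left(105 - 182\right) \left(485 - 135\right) = \left(-77\right) 350 = -26950$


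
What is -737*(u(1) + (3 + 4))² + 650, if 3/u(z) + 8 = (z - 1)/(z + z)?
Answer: -2028633/64 ≈ -31697.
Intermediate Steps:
u(z) = 3/(-8 + (-1 + z)/(2*z)) (u(z) = 3/(-8 + (z - 1)/(z + z)) = 3/(-8 + (-1 + z)/((2*z))) = 3/(-8 + (-1 + z)*(1/(2*z))) = 3/(-8 + (-1 + z)/(2*z)))
-737*(u(1) + (3 + 4))² + 650 = -737*(-6*1/(1 + 15*1) + (3 + 4))² + 650 = -737*(-6*1/(1 + 15) + 7)² + 650 = -737*(-6*1/16 + 7)² + 650 = -737*(-6*1*1/16 + 7)² + 650 = -737*(-3/8 + 7)² + 650 = -737*((53/8)*(-1))² + 650 = -737*(-53/8)² + 650 = -737*2809/64 + 650 = -2070233/64 + 650 = -2028633/64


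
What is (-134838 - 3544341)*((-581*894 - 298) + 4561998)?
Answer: -14872293763194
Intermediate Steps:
(-134838 - 3544341)*((-581*894 - 298) + 4561998) = -3679179*((-519414 - 298) + 4561998) = -3679179*(-519712 + 4561998) = -3679179*4042286 = -14872293763194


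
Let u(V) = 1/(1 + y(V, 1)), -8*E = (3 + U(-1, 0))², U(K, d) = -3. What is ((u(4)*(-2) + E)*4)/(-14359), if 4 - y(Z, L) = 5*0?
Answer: 8/71795 ≈ 0.00011143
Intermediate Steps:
y(Z, L) = 4 (y(Z, L) = 4 - 5*0 = 4 - 1*0 = 4 + 0 = 4)
E = 0 (E = -(3 - 3)²/8 = -⅛*0² = -⅛*0 = 0)
u(V) = ⅕ (u(V) = 1/(1 + 4) = 1/5 = ⅕)
((u(4)*(-2) + E)*4)/(-14359) = (((⅕)*(-2) + 0)*4)/(-14359) = ((-⅖ + 0)*4)*(-1/14359) = -⅖*4*(-1/14359) = -8/5*(-1/14359) = 8/71795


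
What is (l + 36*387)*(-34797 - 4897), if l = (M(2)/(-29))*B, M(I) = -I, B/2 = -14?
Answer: -16035264568/29 ≈ -5.5294e+8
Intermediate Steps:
B = -28 (B = 2*(-14) = -28)
l = -56/29 (l = (-1*2/(-29))*(-28) = -2*(-1/29)*(-28) = (2/29)*(-28) = -56/29 ≈ -1.9310)
(l + 36*387)*(-34797 - 4897) = (-56/29 + 36*387)*(-34797 - 4897) = (-56/29 + 13932)*(-39694) = (403972/29)*(-39694) = -16035264568/29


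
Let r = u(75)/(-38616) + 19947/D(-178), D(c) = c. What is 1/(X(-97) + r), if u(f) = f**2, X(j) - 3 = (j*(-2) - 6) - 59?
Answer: 1145608/22674489 ≈ 0.050524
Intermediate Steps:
X(j) = -62 - 2*j (X(j) = 3 + ((j*(-2) - 6) - 59) = 3 + ((-2*j - 6) - 59) = 3 + ((-6 - 2*j) - 59) = 3 + (-65 - 2*j) = -62 - 2*j)
r = -128545767/1145608 (r = 75**2/(-38616) + 19947/(-178) = 5625*(-1/38616) + 19947*(-1/178) = -1875/12872 - 19947/178 = -128545767/1145608 ≈ -112.21)
1/(X(-97) + r) = 1/((-62 - 2*(-97)) - 128545767/1145608) = 1/((-62 + 194) - 128545767/1145608) = 1/(132 - 128545767/1145608) = 1/(22674489/1145608) = 1145608/22674489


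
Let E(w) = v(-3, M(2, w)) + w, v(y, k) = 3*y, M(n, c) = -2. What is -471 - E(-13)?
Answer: -449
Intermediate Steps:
E(w) = -9 + w (E(w) = 3*(-3) + w = -9 + w)
-471 - E(-13) = -471 - (-9 - 13) = -471 - 1*(-22) = -471 + 22 = -449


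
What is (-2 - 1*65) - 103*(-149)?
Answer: 15280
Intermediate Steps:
(-2 - 1*65) - 103*(-149) = (-2 - 65) + 15347 = -67 + 15347 = 15280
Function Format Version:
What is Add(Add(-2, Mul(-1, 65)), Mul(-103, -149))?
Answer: 15280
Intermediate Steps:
Add(Add(-2, Mul(-1, 65)), Mul(-103, -149)) = Add(Add(-2, -65), 15347) = Add(-67, 15347) = 15280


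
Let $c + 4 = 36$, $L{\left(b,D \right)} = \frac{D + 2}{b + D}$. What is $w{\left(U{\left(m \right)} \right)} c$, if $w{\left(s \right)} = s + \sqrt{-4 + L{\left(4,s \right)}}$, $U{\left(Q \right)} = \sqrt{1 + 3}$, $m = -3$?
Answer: $64 + \frac{32 i \sqrt{30}}{3} \approx 64.0 + 58.424 i$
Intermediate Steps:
$L{\left(b,D \right)} = \frac{2 + D}{D + b}$
$U{\left(Q \right)} = 2$ ($U{\left(Q \right)} = \sqrt{4} = 2$)
$w{\left(s \right)} = s + \sqrt{-4 + \frac{2 + s}{4 + s}}$ ($w{\left(s \right)} = s + \sqrt{-4 + \frac{2 + s}{s + 4}} = s + \sqrt{-4 + \frac{2 + s}{4 + s}}$)
$c = 32$ ($c = -4 + 36 = 32$)
$w{\left(U{\left(m \right)} \right)} c = \left(2 + \sqrt{\frac{-14 - 6}{4 + 2}}\right) 32 = \left(2 + \sqrt{\frac{-14 - 6}{6}}\right) 32 = \left(2 + \sqrt{\frac{1}{6} \left(-20\right)}\right) 32 = \left(2 + \sqrt{- \frac{10}{3}}\right) 32 = \left(2 + \frac{i \sqrt{30}}{3}\right) 32 = 64 + \frac{32 i \sqrt{30}}{3}$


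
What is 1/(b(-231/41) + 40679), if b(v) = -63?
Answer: 1/40616 ≈ 2.4621e-5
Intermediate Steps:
1/(b(-231/41) + 40679) = 1/(-63 + 40679) = 1/40616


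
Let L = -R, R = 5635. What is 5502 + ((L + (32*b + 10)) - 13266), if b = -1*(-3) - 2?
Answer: -13357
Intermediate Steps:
b = 1 (b = 3 - 2 = 1)
L = -5635 (L = -1*5635 = -5635)
5502 + ((L + (32*b + 10)) - 13266) = 5502 + ((-5635 + (32*1 + 10)) - 13266) = 5502 + ((-5635 + (32 + 10)) - 13266) = 5502 + ((-5635 + 42) - 13266) = 5502 + (-5593 - 13266) = 5502 - 18859 = -13357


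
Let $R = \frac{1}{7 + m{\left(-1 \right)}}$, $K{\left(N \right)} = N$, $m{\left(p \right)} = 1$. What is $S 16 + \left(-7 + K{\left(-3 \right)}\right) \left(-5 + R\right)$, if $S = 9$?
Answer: $\frac{771}{4} \approx 192.75$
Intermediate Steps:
$R = \frac{1}{8}$ ($R = \frac{1}{7 + 1} = \frac{1}{8} \approx 0.125$)
$S 16 + \left(-7 + K{\left(-3 \right)}\right) \left(-5 + R\right) = 9 \cdot 16 + \left(-7 - 3\right) \left(-5 + \frac{1}{8}\right) = 144 - - \frac{195}{4} = 144 + \frac{195}{4} = \frac{771}{4}$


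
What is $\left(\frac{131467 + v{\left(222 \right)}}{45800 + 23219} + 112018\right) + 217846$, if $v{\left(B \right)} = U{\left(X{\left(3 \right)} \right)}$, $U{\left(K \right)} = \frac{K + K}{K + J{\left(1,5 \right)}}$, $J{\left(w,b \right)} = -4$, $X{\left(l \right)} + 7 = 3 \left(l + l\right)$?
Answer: $\frac{159369104203}{483133} \approx 3.2987 \cdot 10^{5}$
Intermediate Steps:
$X{\left(l \right)} = -7 + 6 l$ ($X{\left(l \right)} = -7 + 3 \left(l + l\right) = -7 + 3 \cdot 2 l = -7 + 6 l$)
$U{\left(K \right)} = \frac{2 K}{-4 + K}$ ($U{\left(K \right)} = \frac{K + K}{K - 4} = \frac{2 K}{-4 + K}$)
$v{\left(B \right)} = \frac{22}{7}$ ($v{\left(B \right)} = \frac{2 \left(-7 + 6 \cdot 3\right)}{-4 + \left(-7 + 6 \cdot 3\right)} = \frac{2 \left(-7 + 18\right)}{-4 + \left(-7 + 18\right)} = 2 \cdot 11 \frac{1}{-4 + 11} = 2 \cdot 11 \cdot \frac{1}{7} = \frac{22}{7}$)
$\left(\frac{131467 + v{\left(222 \right)}}{45800 + 23219} + 112018\right) + 217846 = \left(\frac{131467 + \frac{22}{7}}{45800 + 23219} + 112018\right) + 217846 = \left(\frac{920291}{7 \cdot 69019} + 112018\right) + 217846 = \left(\frac{920291}{7} \cdot \frac{1}{69019} + 112018\right) + 217846 = \left(\frac{920291}{483133} + 112018\right) + 217846 = \frac{54120512685}{483133} + 217846 = \frac{159369104203}{483133}$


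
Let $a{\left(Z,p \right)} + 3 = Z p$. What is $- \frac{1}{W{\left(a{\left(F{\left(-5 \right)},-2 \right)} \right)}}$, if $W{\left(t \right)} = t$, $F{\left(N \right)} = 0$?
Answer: $\frac{1}{3} \approx 0.33333$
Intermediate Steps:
$a{\left(Z,p \right)} = -3 + Z p$
$- \frac{1}{W{\left(a{\left(F{\left(-5 \right)},-2 \right)} \right)}} = - \frac{1}{-3 + 0 \left(-2\right)} = - \frac{1}{-3 + 0} = - \frac{1}{-3} = \left(-1\right) \left(- \frac{1}{3}\right) = \frac{1}{3}$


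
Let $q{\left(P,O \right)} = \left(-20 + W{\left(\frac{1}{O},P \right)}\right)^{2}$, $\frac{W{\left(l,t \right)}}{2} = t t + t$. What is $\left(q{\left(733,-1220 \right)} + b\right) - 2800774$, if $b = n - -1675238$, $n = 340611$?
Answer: $1157826863651$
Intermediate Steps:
$W{\left(l,t \right)} = 2 t + 2 t^{2}$ ($W{\left(l,t \right)} = 2 \left(t t + t\right) = 2 \left(t^{2} + t\right) = 2 \left(t + t^{2}\right) = 2 t + 2 t^{2}$)
$q{\left(P,O \right)} = \left(-20 + 2 P \left(1 + P\right)\right)^{2}$
$b = 2015849$ ($b = 340611 - -1675238 = 340611 + 1675238 = 2015849$)
$\left(q{\left(733,-1220 \right)} + b\right) - 2800774 = \left(4 \left(-10 + 733 \left(1 + 733\right)\right)^{2} + 2015849\right) - 2800774 = \left(4 \left(-10 + 733 \cdot 734\right)^{2} + 2015849\right) - 2800774 = \left(4 \left(-10 + 538022\right)^{2} + 2015849\right) - 2800774 = \left(4 \cdot 538012^{2} + 2015849\right) - 2800774 = \left(4 \cdot 289456912144 + 2015849\right) - 2800774 = \left(1157827648576 + 2015849\right) - 2800774 = 1157829664425 - 2800774 = 1157826863651$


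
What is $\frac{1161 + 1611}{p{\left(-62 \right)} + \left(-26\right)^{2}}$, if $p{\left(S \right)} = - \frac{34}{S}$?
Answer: $\frac{28644}{6991} \approx 4.0973$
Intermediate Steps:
$\frac{1161 + 1611}{p{\left(-62 \right)} + \left(-26\right)^{2}} = \frac{1161 + 1611}{- \frac{34}{-62} + \left(-26\right)^{2}} = \frac{2772}{\left(-34\right) \left(- \frac{1}{62}\right) + 676} = \frac{2772}{\frac{17}{31} + 676} = \frac{2772}{\frac{20973}{31}} = 2772 \cdot \frac{31}{20973} = \frac{28644}{6991}$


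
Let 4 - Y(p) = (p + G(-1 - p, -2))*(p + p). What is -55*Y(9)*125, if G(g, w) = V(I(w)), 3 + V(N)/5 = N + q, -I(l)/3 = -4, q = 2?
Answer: 7892500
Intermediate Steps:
I(l) = 12 (I(l) = -3*(-4) = 12)
V(N) = -5 + 5*N (V(N) = -15 + 5*(N + 2) = -15 + 5*(2 + N) = -15 + (10 + 5*N) = -5 + 5*N)
G(g, w) = 55 (G(g, w) = -5 + 5*12 = -5 + 60 = 55)
Y(p) = 4 - 2*p*(55 + p) (Y(p) = 4 - (p + 55)*(p + p) = 4 - (55 + p)*2*p = 4 - 2*p*(55 + p))
-55*Y(9)*125 = -55*(4 - 110*9 - 2*9²)*125 = -55*(4 - 990 - 2*81)*125 = -55*(4 - 990 - 162)*125 = -55*(-1148)*125 = 63140*125 = 7892500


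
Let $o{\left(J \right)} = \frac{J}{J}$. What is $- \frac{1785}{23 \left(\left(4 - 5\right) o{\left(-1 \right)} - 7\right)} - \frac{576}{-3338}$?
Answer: $\frac{3032157}{307096} \approx 9.8736$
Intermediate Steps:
$o{\left(J \right)} = 1$
$- \frac{1785}{23 \left(\left(4 - 5\right) o{\left(-1 \right)} - 7\right)} - \frac{576}{-3338} = - \frac{1785}{23 \left(\left(4 - 5\right) 1 - 7\right)} - \frac{576}{-3338} = - \frac{1785}{23 \left(\left(-1\right) 1 - 7\right)} - - \frac{288}{1669} = - \frac{1785}{23 \left(-1 - 7\right)} + \frac{288}{1669} = - \frac{1785}{23 \left(-8\right)} + \frac{288}{1669} = - \frac{1785}{-184} + \frac{288}{1669} = \left(-1785\right) \left(- \frac{1}{184}\right) + \frac{288}{1669} = \frac{1785}{184} + \frac{288}{1669} = \frac{3032157}{307096}$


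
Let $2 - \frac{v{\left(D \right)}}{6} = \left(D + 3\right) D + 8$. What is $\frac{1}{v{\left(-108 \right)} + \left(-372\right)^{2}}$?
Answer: $\frac{1}{70308} \approx 1.4223 \cdot 10^{-5}$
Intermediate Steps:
$v{\left(D \right)} = -36 - 6 D \left(3 + D\right)$ ($v{\left(D \right)} = 12 - 6 \left(\left(D + 3\right) D + 8\right) = 12 - 6 \left(\left(3 + D\right) D + 8\right) = 12 - 6 \left(D \left(3 + D\right) + 8\right) = 12 - 6 \left(8 + D \left(3 + D\right)\right) = 12 - \left(48 + 6 D \left(3 + D\right)\right) = -36 - 6 D \left(3 + D\right)$)
$\frac{1}{v{\left(-108 \right)} + \left(-372\right)^{2}} = \frac{1}{\left(-36 - -1944 - 6 \left(-108\right)^{2}\right) + \left(-372\right)^{2}} = \frac{1}{\left(-36 + 1944 - 69984\right) + 138384} = \frac{1}{-68076 + 138384} = \frac{1}{70308}$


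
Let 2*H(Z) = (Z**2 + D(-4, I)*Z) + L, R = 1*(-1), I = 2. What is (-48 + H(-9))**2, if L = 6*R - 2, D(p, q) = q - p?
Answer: 5929/4 ≈ 1482.3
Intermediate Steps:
R = -1
L = -8 (L = 6*(-1) - 2 = -6 - 2 = -8)
H(Z) = -4 + Z**2/2 + 3*Z (H(Z) = ((Z**2 + (2 - 1*(-4))*Z) - 8)/2 = ((Z**2 + (2 + 4)*Z) - 8)/2 = ((Z**2 + 6*Z) - 8)/2 = (-8 + Z**2 + 6*Z)/2 = -4 + Z**2/2 + 3*Z)
(-48 + H(-9))**2 = (-48 + (-4 + (1/2)*(-9)**2 + 3*(-9)))**2 = (-48 + (-4 + (1/2)*81 - 27))**2 = (-48 + (-4 + 81/2 - 27))**2 = (-48 + 19/2)**2 = (-77/2)**2 = 5929/4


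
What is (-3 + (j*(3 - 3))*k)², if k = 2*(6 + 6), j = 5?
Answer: 9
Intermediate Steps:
k = 24 (k = 2*12 = 24)
(-3 + (j*(3 - 3))*k)² = (-3 + (5*(3 - 3))*24)² = (-3 + (5*0)*24)² = (-3 + 0*24)² = (-3 + 0)² = (-3)² = 9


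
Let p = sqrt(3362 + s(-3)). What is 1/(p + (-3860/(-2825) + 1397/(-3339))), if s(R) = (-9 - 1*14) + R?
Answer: -3373884853605/11869673340276191 + 7118028612450*sqrt(834)/11869673340276191 ≈ 0.017034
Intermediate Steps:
s(R) = -23 + R (s(R) = (-9 - 14) + R = -23 + R)
p = 2*sqrt(834) (p = sqrt(3362 + (-23 - 3)) = sqrt(3362 - 26) = sqrt(3336) = 2*sqrt(834) ≈ 57.758)
1/(p + (-3860/(-2825) + 1397/(-3339))) = 1/(2*sqrt(834) + (-3860/(-2825) + 1397/(-3339))) = 1/(2*sqrt(834) + (-3860*(-1/2825) + 1397*(-1/3339))) = 1/(2*sqrt(834) + (772/565 - 1397/3339)) = 1/(2*sqrt(834) + 1788403/1886535) = 1/(1788403/1886535 + 2*sqrt(834))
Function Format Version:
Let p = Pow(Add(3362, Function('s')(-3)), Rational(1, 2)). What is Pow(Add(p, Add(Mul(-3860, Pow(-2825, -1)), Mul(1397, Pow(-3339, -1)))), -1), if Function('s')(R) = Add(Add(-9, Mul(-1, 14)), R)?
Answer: Add(Rational(-3373884853605, 11869673340276191), Mul(Rational(7118028612450, 11869673340276191), Pow(834, Rational(1, 2)))) ≈ 0.017034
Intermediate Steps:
Function('s')(R) = Add(-23, R) (Function('s')(R) = Add(Add(-9, -14), R) = Add(-23, R))
p = Mul(2, Pow(834, Rational(1, 2))) (p = Pow(Add(3362, Add(-23, -3)), Rational(1, 2)) = Pow(Add(3362, -26), Rational(1, 2)) = Pow(3336, Rational(1, 2)) = Mul(2, Pow(834, Rational(1, 2))) ≈ 57.758)
Pow(Add(p, Add(Mul(-3860, Pow(-2825, -1)), Mul(1397, Pow(-3339, -1)))), -1) = Pow(Add(Mul(2, Pow(834, Rational(1, 2))), Add(Mul(-3860, Pow(-2825, -1)), Mul(1397, Pow(-3339, -1)))), -1) = Pow(Add(Mul(2, Pow(834, Rational(1, 2))), Add(Mul(-3860, Rational(-1, 2825)), Mul(1397, Rational(-1, 3339)))), -1) = Pow(Add(Mul(2, Pow(834, Rational(1, 2))), Add(Rational(772, 565), Rational(-1397, 3339))), -1) = Pow(Add(Mul(2, Pow(834, Rational(1, 2))), Rational(1788403, 1886535)), -1) = Pow(Add(Rational(1788403, 1886535), Mul(2, Pow(834, Rational(1, 2)))), -1)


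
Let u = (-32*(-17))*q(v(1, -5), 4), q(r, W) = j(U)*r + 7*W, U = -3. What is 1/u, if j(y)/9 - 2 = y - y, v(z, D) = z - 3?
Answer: -1/4352 ≈ -0.00022978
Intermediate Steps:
v(z, D) = -3 + z
j(y) = 18 (j(y) = 18 + 9*(y - y) = 18 + 9*0 = 18 + 0 = 18)
q(r, W) = 7*W + 18*r (q(r, W) = 18*r + 7*W = 7*W + 18*r)
u = -4352 (u = (-32*(-17))*(7*4 + 18*(-3 + 1)) = 544*(28 + 18*(-2)) = 544*(28 - 36) = 544*(-8) = -4352)
1/u = 1/(-4352) = -1/4352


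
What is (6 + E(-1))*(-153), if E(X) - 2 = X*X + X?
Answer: -1224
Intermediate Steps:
E(X) = 2 + X + X² (E(X) = 2 + (X*X + X) = 2 + (X² + X) = 2 + (X + X²) = 2 + X + X²)
(6 + E(-1))*(-153) = (6 + (2 - 1 + (-1)²))*(-153) = (6 + (2 - 1 + 1))*(-153) = (6 + 2)*(-153) = 8*(-153) = -1224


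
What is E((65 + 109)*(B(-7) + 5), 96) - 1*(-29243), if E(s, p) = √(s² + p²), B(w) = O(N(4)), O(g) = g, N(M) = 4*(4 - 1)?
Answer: 29243 + 6*√243305 ≈ 32203.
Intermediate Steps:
N(M) = 12 (N(M) = 4*3 = 12)
B(w) = 12
E(s, p) = √(p² + s²)
E((65 + 109)*(B(-7) + 5), 96) - 1*(-29243) = √(96² + ((65 + 109)*(12 + 5))²) - 1*(-29243) = √(9216 + (174*17)²) + 29243 = √(9216 + 2958²) + 29243 = √(9216 + 8749764) + 29243 = √8758980 + 29243 = 6*√243305 + 29243 = 29243 + 6*√243305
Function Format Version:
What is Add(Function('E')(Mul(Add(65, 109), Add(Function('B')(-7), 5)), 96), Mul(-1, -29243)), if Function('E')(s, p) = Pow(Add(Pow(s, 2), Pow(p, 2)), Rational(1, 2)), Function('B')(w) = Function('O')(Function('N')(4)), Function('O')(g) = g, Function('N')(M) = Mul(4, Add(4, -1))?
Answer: Add(29243, Mul(6, Pow(243305, Rational(1, 2)))) ≈ 32203.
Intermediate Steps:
Function('N')(M) = 12 (Function('N')(M) = Mul(4, 3) = 12)
Function('B')(w) = 12
Function('E')(s, p) = Pow(Add(Pow(p, 2), Pow(s, 2)), Rational(1, 2))
Add(Function('E')(Mul(Add(65, 109), Add(Function('B')(-7), 5)), 96), Mul(-1, -29243)) = Add(Pow(Add(Pow(96, 2), Pow(Mul(Add(65, 109), Add(12, 5)), 2)), Rational(1, 2)), Mul(-1, -29243)) = Add(Pow(Add(9216, Pow(Mul(174, 17), 2)), Rational(1, 2)), 29243) = Add(Pow(Add(9216, Pow(2958, 2)), Rational(1, 2)), 29243) = Add(Pow(Add(9216, 8749764), Rational(1, 2)), 29243) = Add(Pow(8758980, Rational(1, 2)), 29243) = Add(Mul(6, Pow(243305, Rational(1, 2))), 29243) = Add(29243, Mul(6, Pow(243305, Rational(1, 2))))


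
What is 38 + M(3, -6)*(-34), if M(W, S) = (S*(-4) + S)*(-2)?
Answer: 1262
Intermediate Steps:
M(W, S) = 6*S (M(W, S) = (-4*S + S)*(-2) = -3*S*(-2) = 6*S)
38 + M(3, -6)*(-34) = 38 + (6*(-6))*(-34) = 38 - 36*(-34) = 38 + 1224 = 1262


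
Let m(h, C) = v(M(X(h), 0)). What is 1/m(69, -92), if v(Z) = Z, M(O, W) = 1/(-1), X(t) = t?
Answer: -1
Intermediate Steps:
M(O, W) = -1 (M(O, W) = 1*(-1) = -1)
m(h, C) = -1
1/m(69, -92) = 1/(-1) = -1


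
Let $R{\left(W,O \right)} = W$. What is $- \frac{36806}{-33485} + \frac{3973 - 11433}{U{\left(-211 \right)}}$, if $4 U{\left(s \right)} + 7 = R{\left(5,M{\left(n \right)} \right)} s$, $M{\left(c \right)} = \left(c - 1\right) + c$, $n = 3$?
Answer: $\frac{519140186}{17780535} \approx 29.197$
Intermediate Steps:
$M{\left(c \right)} = -1 + 2 c$ ($M{\left(c \right)} = \left(-1 + c\right) + c = -1 + 2 c$)
$U{\left(s \right)} = - \frac{7}{4} + \frac{5 s}{4}$
$- \frac{36806}{-33485} + \frac{3973 - 11433}{U{\left(-211 \right)}} = - \frac{36806}{-33485} + \frac{3973 - 11433}{- \frac{7}{4} + \frac{5}{4} \left(-211\right)} = \left(-36806\right) \left(- \frac{1}{33485}\right) + \frac{3973 - 11433}{- \frac{7}{4} - \frac{1055}{4}} = \frac{36806}{33485} - \frac{7460}{- \frac{531}{2}} = \frac{36806}{33485} - - \frac{14920}{531} = \frac{36806}{33485} + \frac{14920}{531} = \frac{519140186}{17780535}$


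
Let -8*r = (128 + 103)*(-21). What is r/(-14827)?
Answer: -4851/118616 ≈ -0.040897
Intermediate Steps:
r = 4851/8 (r = -(128 + 103)*(-21)/8 = -231*(-21)/8 = -⅛*(-4851) = 4851/8 ≈ 606.38)
r/(-14827) = (4851/8)/(-14827) = (4851/8)*(-1/14827) = -4851/118616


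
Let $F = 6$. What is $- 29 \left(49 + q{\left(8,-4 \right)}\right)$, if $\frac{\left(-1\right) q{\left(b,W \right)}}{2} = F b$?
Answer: $1363$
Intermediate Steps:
$q{\left(b,W \right)} = - 12 b$ ($q{\left(b,W \right)} = - 2 \cdot 6 b = - 12 b$)
$- 29 \left(49 + q{\left(8,-4 \right)}\right) = - 29 \left(49 - 96\right) = \left(-29\right) \left(-47\right) = 1363$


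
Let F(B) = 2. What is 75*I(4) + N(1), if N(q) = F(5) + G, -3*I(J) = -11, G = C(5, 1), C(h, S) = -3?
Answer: 274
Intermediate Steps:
G = -3
I(J) = 11/3 (I(J) = -1/3*(-11) = 11/3)
N(q) = -1 (N(q) = 2 - 3 = -1)
75*I(4) + N(1) = 75*(11/3) - 1 = 275 - 1 = 274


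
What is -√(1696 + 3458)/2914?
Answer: -√5154/2914 ≈ -0.024637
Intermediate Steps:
-√(1696 + 3458)/2914 = -√5154*(1/2914) = -√5154/2914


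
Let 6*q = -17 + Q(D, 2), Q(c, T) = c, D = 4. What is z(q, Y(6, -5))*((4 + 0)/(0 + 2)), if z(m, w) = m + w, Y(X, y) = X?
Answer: 23/3 ≈ 7.6667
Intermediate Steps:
q = -13/6 (q = (-17 + 4)/6 = (⅙)*(-13) = -13/6 ≈ -2.1667)
z(q, Y(6, -5))*((4 + 0)/(0 + 2)) = (-13/6 + 6)*((4 + 0)/(0 + 2)) = 23*(4/2)/6 = 23*(4*(½))/6 = (23/6)*2 = 23/3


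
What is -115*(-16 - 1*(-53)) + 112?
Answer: -4143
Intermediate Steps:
-115*(-16 - 1*(-53)) + 112 = -115*(-16 + 53) + 112 = -115*37 + 112 = -4255 + 112 = -4143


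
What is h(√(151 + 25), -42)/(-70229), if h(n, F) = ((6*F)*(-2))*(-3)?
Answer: 1512/70229 ≈ 0.021530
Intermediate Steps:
h(n, F) = 36*F (h(n, F) = -12*F*(-3) = 36*F)
h(√(151 + 25), -42)/(-70229) = (36*(-42))/(-70229) = -1512*(-1/70229) = 1512/70229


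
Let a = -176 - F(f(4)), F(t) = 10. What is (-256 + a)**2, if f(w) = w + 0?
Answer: 195364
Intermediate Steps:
f(w) = w
a = -186 (a = -176 - 1*10 = -176 - 10 = -186)
(-256 + a)**2 = (-256 - 186)**2 = (-442)**2 = 195364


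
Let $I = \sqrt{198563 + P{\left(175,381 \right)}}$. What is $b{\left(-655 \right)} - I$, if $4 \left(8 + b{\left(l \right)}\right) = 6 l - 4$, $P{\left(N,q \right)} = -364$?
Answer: $- \frac{1983}{2} - \sqrt{198199} \approx -1436.7$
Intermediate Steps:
$b{\left(l \right)} = -9 + \frac{3 l}{2}$ ($b{\left(l \right)} = -8 + \frac{6 l - 4}{4} = -8 + \frac{-4 + 6 l}{4} = -8 + \left(-1 + \frac{3 l}{2}\right) = -9 + \frac{3 l}{2}$)
$I = \sqrt{198199}$ ($I = \sqrt{198563 - 364} = \sqrt{198199} \approx 445.2$)
$b{\left(-655 \right)} - I = \left(-9 + \frac{3}{2} \left(-655\right)\right) - \sqrt{198199} = \left(-9 - \frac{1965}{2}\right) - \sqrt{198199} = - \frac{1983}{2} - \sqrt{198199}$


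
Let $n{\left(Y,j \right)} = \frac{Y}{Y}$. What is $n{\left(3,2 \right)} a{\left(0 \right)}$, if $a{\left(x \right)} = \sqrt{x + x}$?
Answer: $0$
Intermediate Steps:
$n{\left(Y,j \right)} = 1$
$a{\left(x \right)} = \sqrt{2} \sqrt{x}$ ($a{\left(x \right)} = \sqrt{2 x} = \sqrt{2} \sqrt{x}$)
$n{\left(3,2 \right)} a{\left(0 \right)} = 1 \sqrt{2} \sqrt{0} = 1 \sqrt{2} \cdot 0 = 1 \cdot 0 = 0$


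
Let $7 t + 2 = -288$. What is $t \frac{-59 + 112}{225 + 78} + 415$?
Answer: $\frac{864845}{2121} \approx 407.75$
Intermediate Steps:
$t = - \frac{290}{7}$ ($t = - \frac{2}{7} + \frac{1}{7} \left(-288\right) = - \frac{2}{7} - \frac{288}{7} = - \frac{290}{7} \approx -41.429$)
$t \frac{-59 + 112}{225 + 78} + 415 = - \frac{290 \frac{-59 + 112}{225 + 78}}{7} + 415 = - \frac{290 \cdot \frac{53}{303}}{7} + 415 = - \frac{290 \cdot 53 \cdot \frac{1}{303}}{7} + 415 = \left(- \frac{290}{7}\right) \frac{53}{303} + 415 = - \frac{15370}{2121} + 415 = \frac{864845}{2121}$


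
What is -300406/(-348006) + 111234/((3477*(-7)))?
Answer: -5233086295/1411686339 ≈ -3.7070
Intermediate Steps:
-300406/(-348006) + 111234/((3477*(-7))) = -300406*(-1/348006) + 111234/(-24339) = 150203/174003 + 111234*(-1/24339) = 150203/174003 - 37078/8113 = -5233086295/1411686339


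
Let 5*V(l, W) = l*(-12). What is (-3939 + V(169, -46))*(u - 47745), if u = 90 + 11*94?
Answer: 1012747983/5 ≈ 2.0255e+8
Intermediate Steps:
V(l, W) = -12*l/5 (V(l, W) = (l*(-12))/5 = (-12*l)/5 = -12*l/5)
u = 1124 (u = 90 + 1034 = 1124)
(-3939 + V(169, -46))*(u - 47745) = (-3939 - 12/5*169)*(1124 - 47745) = (-3939 - 2028/5)*(-46621) = -21723/5*(-46621) = 1012747983/5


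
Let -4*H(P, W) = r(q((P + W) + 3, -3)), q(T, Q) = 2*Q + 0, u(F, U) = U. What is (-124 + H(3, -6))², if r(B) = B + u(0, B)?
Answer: 14641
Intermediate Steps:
q(T, Q) = 2*Q
r(B) = 2*B (r(B) = B + B = 2*B)
H(P, W) = 3 (H(P, W) = -2*(-3)/2 = -(-6)/2 = -¼*(-12) = 3)
(-124 + H(3, -6))² = (-124 + 3)² = (-121)² = 14641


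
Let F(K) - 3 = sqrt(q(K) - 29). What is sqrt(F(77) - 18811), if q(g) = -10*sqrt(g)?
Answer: sqrt(-18808 + sqrt(-29 - 10*sqrt(77))) ≈ 0.0394 + 137.14*I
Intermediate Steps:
F(K) = 3 + sqrt(-29 - 10*sqrt(K)) (F(K) = 3 + sqrt(-10*sqrt(K) - 29) = 3 + sqrt(-29 - 10*sqrt(K)))
sqrt(F(77) - 18811) = sqrt((3 + sqrt(-29 - 10*sqrt(77))) - 18811) = sqrt(-18808 + sqrt(-29 - 10*sqrt(77)))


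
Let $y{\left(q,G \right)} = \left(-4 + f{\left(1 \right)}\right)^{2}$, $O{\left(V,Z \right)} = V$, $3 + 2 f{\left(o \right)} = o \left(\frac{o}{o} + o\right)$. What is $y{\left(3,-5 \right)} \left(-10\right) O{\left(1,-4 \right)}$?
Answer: $- \frac{405}{2} \approx -202.5$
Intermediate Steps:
$f{\left(o \right)} = - \frac{3}{2} + \frac{o \left(1 + o\right)}{2}$ ($f{\left(o \right)} = - \frac{3}{2} + \frac{o \left(\frac{o}{o} + o\right)}{2} = - \frac{3}{2} + \frac{o \left(1 + o\right)}{2}$)
$y{\left(q,G \right)} = \frac{81}{4}$ ($y{\left(q,G \right)} = \left(-4 + \left(- \frac{3}{2} + \frac{1}{2} \cdot 1 + \frac{1^{2}}{2}\right)\right)^{2} = \left(-4 + \left(- \frac{3}{2} + \frac{1}{2} + \frac{1}{2} \cdot 1\right)\right)^{2} = \left(-4 + \left(- \frac{3}{2} + \frac{1}{2} + \frac{1}{2}\right)\right)^{2} = \left(-4 - \frac{1}{2}\right)^{2} = \left(- \frac{9}{2}\right)^{2} = \frac{81}{4}$)
$y{\left(3,-5 \right)} \left(-10\right) O{\left(1,-4 \right)} = \frac{81}{4} \left(-10\right) 1 = \left(- \frac{405}{2}\right) 1 = - \frac{405}{2}$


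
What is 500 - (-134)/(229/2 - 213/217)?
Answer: 24691656/49267 ≈ 501.18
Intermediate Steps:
500 - (-134)/(229/2 - 213/217) = 500 - (-134)/49267/434 = 500 - (-134)*434/49267 = 500 - 1*(-58156/49267) = 500 + 58156/49267 = 24691656/49267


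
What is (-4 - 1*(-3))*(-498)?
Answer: 498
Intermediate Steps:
(-4 - 1*(-3))*(-498) = (-4 + 3)*(-498) = -1*(-498) = 498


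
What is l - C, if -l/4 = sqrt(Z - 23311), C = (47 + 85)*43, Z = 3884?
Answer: -5676 - 4*I*sqrt(19427) ≈ -5676.0 - 557.52*I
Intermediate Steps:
C = 5676 (C = 132*43 = 5676)
l = -4*I*sqrt(19427) (l = -4*sqrt(3884 - 23311) = -4*I*sqrt(19427) ≈ -557.52*I)
l - C = -4*I*sqrt(19427) - 1*5676 = -4*I*sqrt(19427) - 5676 = -5676 - 4*I*sqrt(19427)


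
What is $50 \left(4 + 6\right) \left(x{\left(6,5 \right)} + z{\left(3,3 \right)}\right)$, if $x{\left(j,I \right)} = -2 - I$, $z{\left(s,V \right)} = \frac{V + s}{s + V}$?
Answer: $-3000$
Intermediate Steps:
$z{\left(s,V \right)} = 1$ ($z{\left(s,V \right)} = \frac{V + s}{V + s} = 1$)
$50 \left(4 + 6\right) \left(x{\left(6,5 \right)} + z{\left(3,3 \right)}\right) = 50 \left(4 + 6\right) \left(\left(-2 - 5\right) + 1\right) = 50 \cdot 10 \left(\left(-2 - 5\right) + 1\right) = 50 \cdot 10 \left(-7 + 1\right) = 50 \cdot 10 \left(-6\right) = 50 \left(-60\right) = -3000$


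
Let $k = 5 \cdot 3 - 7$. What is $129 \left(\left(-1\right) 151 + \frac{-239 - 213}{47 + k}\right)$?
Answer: $- \frac{1129653}{55} \approx -20539.0$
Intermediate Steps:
$k = 8$ ($k = 15 - 7 = 8$)
$129 \left(\left(-1\right) 151 + \frac{-239 - 213}{47 + k}\right) = 129 \left(\left(-1\right) 151 + \frac{-239 - 213}{47 + 8}\right) = 129 \left(-151 + \frac{-239 - 213}{55}\right) = 129 \left(-151 - \frac{452}{55}\right) = 129 \left(- \frac{8757}{55}\right) = - \frac{1129653}{55}$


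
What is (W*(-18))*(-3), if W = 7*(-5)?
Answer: -1890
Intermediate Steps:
W = -35
(W*(-18))*(-3) = -35*(-18)*(-3) = 630*(-3) = -1890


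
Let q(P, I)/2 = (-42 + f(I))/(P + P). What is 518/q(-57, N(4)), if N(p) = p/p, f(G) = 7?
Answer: 4218/5 ≈ 843.60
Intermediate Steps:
N(p) = 1
q(P, I) = -35/P (q(P, I) = 2*((-42 + 7)/(P + P)) = 2*(-35*1/(2*P)) = 2*(-35/(2*P)) = -35/P)
518/q(-57, N(4)) = 518/((-35/(-57))) = 518/((-35*(-1/57))) = 518/(35/57) = 518*(57/35) = 4218/5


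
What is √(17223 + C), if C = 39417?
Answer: 8*√885 ≈ 237.99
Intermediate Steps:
√(17223 + C) = √(17223 + 39417) = √56640 = 8*√885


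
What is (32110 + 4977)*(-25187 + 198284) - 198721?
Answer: 6419449718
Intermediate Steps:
(32110 + 4977)*(-25187 + 198284) - 198721 = 37087*173097 - 198721 = 6419648439 - 198721 = 6419449718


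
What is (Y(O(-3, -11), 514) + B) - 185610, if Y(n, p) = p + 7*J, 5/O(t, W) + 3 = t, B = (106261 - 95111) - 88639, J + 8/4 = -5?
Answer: -262634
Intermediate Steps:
J = -7 (J = -2 - 5 = -7)
B = -77489 (B = 11150 - 88639 = -77489)
O(t, W) = 5/(-3 + t)
Y(n, p) = -49 + p (Y(n, p) = p + 7*(-7) = p - 49 = -49 + p)
(Y(O(-3, -11), 514) + B) - 185610 = ((-49 + 514) - 77489) - 185610 = (465 - 77489) - 185610 = -77024 - 185610 = -262634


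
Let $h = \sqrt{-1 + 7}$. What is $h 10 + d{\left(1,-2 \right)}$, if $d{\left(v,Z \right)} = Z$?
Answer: $-2 + 10 \sqrt{6} \approx 22.495$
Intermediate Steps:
$h = \sqrt{6} \approx 2.4495$
$h 10 + d{\left(1,-2 \right)} = \sqrt{6} \cdot 10 - 2 = 10 \sqrt{6} - 2 = -2 + 10 \sqrt{6}$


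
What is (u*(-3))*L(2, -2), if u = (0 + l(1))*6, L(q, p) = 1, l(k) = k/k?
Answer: -18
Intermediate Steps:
l(k) = 1
u = 6 (u = (0 + 1)*6 = 1*6 = 6)
(u*(-3))*L(2, -2) = (6*(-3))*1 = -18*1 = -18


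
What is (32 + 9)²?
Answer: 1681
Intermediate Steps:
(32 + 9)² = 41² = 1681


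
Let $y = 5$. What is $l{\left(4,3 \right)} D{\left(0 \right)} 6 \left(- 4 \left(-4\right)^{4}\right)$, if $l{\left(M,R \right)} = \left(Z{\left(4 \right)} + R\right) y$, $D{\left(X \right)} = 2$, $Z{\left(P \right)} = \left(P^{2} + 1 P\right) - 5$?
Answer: $-1105920$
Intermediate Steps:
$Z{\left(P \right)} = -5 + P + P^{2}$ ($Z{\left(P \right)} = \left(P^{2} + P\right) - 5 = \left(P + P^{2}\right) - 5 = -5 + P + P^{2}$)
$l{\left(M,R \right)} = 75 + 5 R$ ($l{\left(M,R \right)} = \left(\left(-5 + 4 + 4^{2}\right) + R\right) 5 = \left(\left(-5 + 4 + 16\right) + R\right) 5 = \left(15 + R\right) 5 = 75 + 5 R$)
$l{\left(4,3 \right)} D{\left(0 \right)} 6 \left(- 4 \left(-4\right)^{4}\right) = \left(75 + 5 \cdot 3\right) 2 \cdot 6 \left(- 4 \left(-4\right)^{4}\right) = \left(75 + 15\right) 12 \left(\left(-4\right) 256\right) = 90 \cdot 12 \left(-1024\right) = 1080 \left(-1024\right) = -1105920$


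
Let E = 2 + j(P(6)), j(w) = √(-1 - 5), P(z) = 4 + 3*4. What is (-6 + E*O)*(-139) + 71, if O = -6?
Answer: 2573 + 834*I*√6 ≈ 2573.0 + 2042.9*I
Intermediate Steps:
P(z) = 16 (P(z) = 4 + 12 = 16)
j(w) = I*√6 (j(w) = √(-6) = I*√6)
E = 2 + I*√6 ≈ 2.0 + 2.4495*I
(-6 + E*O)*(-139) + 71 = (-6 + (2 + I*√6)*(-6))*(-139) + 71 = (-6 + (-12 - 6*I*√6))*(-139) + 71 = (-18 - 6*I*√6)*(-139) + 71 = (2502 + 834*I*√6) + 71 = 2573 + 834*I*√6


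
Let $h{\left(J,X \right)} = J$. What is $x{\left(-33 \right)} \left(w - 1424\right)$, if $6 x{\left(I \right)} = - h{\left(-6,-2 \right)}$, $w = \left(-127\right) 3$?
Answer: $-1805$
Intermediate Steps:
$w = -381$
$x{\left(I \right)} = 1$ ($x{\left(I \right)} = \frac{\left(-1\right) \left(-6\right)}{6} = \frac{1}{6} \cdot 6 = 1$)
$x{\left(-33 \right)} \left(w - 1424\right) = 1 \left(-381 - 1424\right) = 1 \left(-1805\right) = -1805$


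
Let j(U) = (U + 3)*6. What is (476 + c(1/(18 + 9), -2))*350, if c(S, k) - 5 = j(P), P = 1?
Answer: 176750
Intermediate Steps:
j(U) = 18 + 6*U (j(U) = (3 + U)*6 = 18 + 6*U)
c(S, k) = 29 (c(S, k) = 5 + (18 + 6*1) = 5 + (18 + 6) = 5 + 24 = 29)
(476 + c(1/(18 + 9), -2))*350 = (476 + 29)*350 = 505*350 = 176750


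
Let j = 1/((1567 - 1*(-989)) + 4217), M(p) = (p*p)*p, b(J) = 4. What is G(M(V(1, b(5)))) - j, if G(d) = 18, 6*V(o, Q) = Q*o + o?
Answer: 121913/6773 ≈ 18.000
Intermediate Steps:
V(o, Q) = o/6 + Q*o/6 (V(o, Q) = (Q*o + o)/6 = (o + Q*o)/6 = o/6 + Q*o/6)
M(p) = p³ (M(p) = p²*p = p³)
j = 1/6773 (j = 1/((1567 + 989) + 4217) = 1/(2556 + 4217) = 1/6773 ≈ 0.00014765)
G(M(V(1, b(5)))) - j = 18 - 1*1/6773 = 18 - 1/6773 = 121913/6773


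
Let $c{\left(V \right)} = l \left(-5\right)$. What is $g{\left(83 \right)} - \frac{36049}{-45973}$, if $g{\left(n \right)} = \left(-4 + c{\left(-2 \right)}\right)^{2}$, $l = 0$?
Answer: $\frac{771617}{45973} \approx 16.784$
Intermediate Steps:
$c{\left(V \right)} = 0$ ($c{\left(V \right)} = 0 \left(-5\right) = 0$)
$g{\left(n \right)} = 16$ ($g{\left(n \right)} = \left(-4 + 0\right)^{2} = \left(-4\right)^{2} = 16$)
$g{\left(83 \right)} - \frac{36049}{-45973} = 16 - \frac{36049}{-45973} = 16 - - \frac{36049}{45973} = 16 + \frac{36049}{45973} = \frac{771617}{45973}$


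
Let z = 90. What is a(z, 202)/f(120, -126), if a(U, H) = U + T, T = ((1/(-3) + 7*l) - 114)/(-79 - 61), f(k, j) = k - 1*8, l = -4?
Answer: 5461/6720 ≈ 0.81265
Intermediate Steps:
f(k, j) = -8 + k (f(k, j) = k - 8 = -8 + k)
T = 61/60 (T = ((1/(-3) + 7*(-4)) - 114)/(-79 - 61) = ((-⅓ - 28) - 114)/(-140) = (-85/3 - 114)*(-1/140) = -427/3*(-1/140) = 61/60 ≈ 1.0167)
a(U, H) = 61/60 + U (a(U, H) = U + 61/60 = 61/60 + U)
a(z, 202)/f(120, -126) = (61/60 + 90)/(-8 + 120) = (5461/60)/112 = (5461/60)*(1/112) = 5461/6720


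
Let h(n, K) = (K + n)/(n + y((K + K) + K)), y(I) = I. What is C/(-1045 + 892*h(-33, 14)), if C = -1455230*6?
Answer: 78582420/26353 ≈ 2981.9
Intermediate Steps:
C = -8731380
h(n, K) = (K + n)/(n + 3*K) (h(n, K) = (K + n)/(n + ((K + K) + K)) = (K + n)/(n + (2*K + K)) = (K + n)/(n + 3*K))
C/(-1045 + 892*h(-33, 14)) = -8731380/(-1045 + 892*((14 - 33)/(-33 + 3*14))) = -8731380/(-1045 + 892*(-19/(-33 + 42))) = -8731380/(-1045 + 892*(-19/9)) = -8731380/(-1045 - 16948/9) = -8731380/(-26353/9) = -8731380*(-9/26353) = 78582420/26353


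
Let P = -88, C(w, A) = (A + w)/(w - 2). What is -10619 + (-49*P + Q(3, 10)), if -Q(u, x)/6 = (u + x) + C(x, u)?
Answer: -25579/4 ≈ -6394.8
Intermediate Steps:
C(w, A) = (A + w)/(-2 + w)
Q(u, x) = -6*u - 6*x - 6*(u + x)/(-2 + x) (Q(u, x) = -6*((u + x) + (u + x)/(-2 + x)) = -6*(u + x + (u + x)/(-2 + x)) = -6*u - 6*x - 6*(u + x)/(-2 + x))
-10619 + (-49*P + Q(3, 10)) = -10619 + (-49*(-88) + 6*(-1*3 - 1*10 + (-2 + 10)*(-1*3 - 1*10))/(-2 + 10)) = -10619 + (4312 + 6*(-3 - 10 + 8*(-3 - 10))/8) = -10619 + (4312 + 6*(1/8)*(-3 - 10 + 8*(-13))) = -10619 + (4312 + 6*(1/8)*(-3 - 10 - 104)) = -10619 + (4312 + 6*(1/8)*(-117)) = -10619 + (4312 - 351/4) = -10619 + 16897/4 = -25579/4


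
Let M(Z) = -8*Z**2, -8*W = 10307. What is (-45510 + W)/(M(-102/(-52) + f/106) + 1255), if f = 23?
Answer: -177729371027/4622006776 ≈ -38.453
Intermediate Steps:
W = -10307/8 (W = -1/8*10307 = -10307/8 ≈ -1288.4)
(-45510 + W)/(M(-102/(-52) + f/106) + 1255) = (-45510 - 10307/8)/(-8*(-102/(-52) + 23/106)**2 + 1255) = -374387/(8*(-8*(-102*(-1/52) + 23*(1/106))**2 + 1255)) = -374387/(8*(-8*(51/26 + 23/106)**2 + 1255)) = -374387/(8*(-8*(1501/689)**2 + 1255)) = -374387/(8*(-8*2253001/474721 + 1255)) = -374387/(8*(-18024008/474721 + 1255)) = -374387/(8*577750847/474721) = -374387/8*474721/577750847 = -177729371027/4622006776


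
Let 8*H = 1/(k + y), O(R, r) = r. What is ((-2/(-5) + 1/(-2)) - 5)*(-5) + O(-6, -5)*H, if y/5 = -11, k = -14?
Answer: 14081/552 ≈ 25.509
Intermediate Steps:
y = -55 (y = 5*(-11) = -55)
H = -1/552 (H = 1/(8*(-14 - 55)) = (1/8)/(-69) = (1/8)*(-1/69) = -1/552 ≈ -0.0018116)
((-2/(-5) + 1/(-2)) - 5)*(-5) + O(-6, -5)*H = ((-2/(-5) + 1/(-2)) - 5)*(-5) - 5*(-1/552) = ((-2*(-1/5) + 1*(-1/2)) - 5)*(-5) + 5/552 = ((2/5 - 1/2) - 5)*(-5) + 5/552 = (-1/10 - 5)*(-5) + 5/552 = -51/10*(-5) + 5/552 = 51/2 + 5/552 = 14081/552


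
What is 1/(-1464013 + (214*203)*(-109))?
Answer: -1/6199191 ≈ -1.6131e-7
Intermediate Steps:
1/(-1464013 + (214*203)*(-109)) = 1/(-1464013 + 43442*(-109)) = 1/(-1464013 - 4735178) = 1/(-6199191) = -1/6199191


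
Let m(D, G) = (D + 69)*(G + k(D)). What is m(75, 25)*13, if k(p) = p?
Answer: 187200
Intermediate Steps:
m(D, G) = (69 + D)*(D + G) (m(D, G) = (D + 69)*(G + D) = (69 + D)*(D + G))
m(75, 25)*13 = (75**2 + 69*75 + 69*25 + 75*25)*13 = (5625 + 5175 + 1725 + 1875)*13 = 14400*13 = 187200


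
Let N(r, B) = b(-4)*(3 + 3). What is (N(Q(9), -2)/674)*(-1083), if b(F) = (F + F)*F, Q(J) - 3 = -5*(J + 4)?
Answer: -103968/337 ≈ -308.51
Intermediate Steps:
Q(J) = -17 - 5*J (Q(J) = 3 - 5*(J + 4) = 3 - 5*(4 + J) = 3 + (-20 - 5*J) = -17 - 5*J)
b(F) = 2*F² (b(F) = (2*F)*F = 2*F²)
N(r, B) = 192 (N(r, B) = (2*(-4)²)*(3 + 3) = (2*16)*6 = 32*6 = 192)
(N(Q(9), -2)/674)*(-1083) = (192/674)*(-1083) = (192*(1/674))*(-1083) = (96/337)*(-1083) = -103968/337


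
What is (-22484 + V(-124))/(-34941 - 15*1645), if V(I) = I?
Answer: 157/414 ≈ 0.37923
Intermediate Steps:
(-22484 + V(-124))/(-34941 - 15*1645) = (-22484 - 124)/(-34941 - 15*1645) = -22608/(-34941 - 24675) = -22608/(-59616) = -22608*(-1/59616) = 157/414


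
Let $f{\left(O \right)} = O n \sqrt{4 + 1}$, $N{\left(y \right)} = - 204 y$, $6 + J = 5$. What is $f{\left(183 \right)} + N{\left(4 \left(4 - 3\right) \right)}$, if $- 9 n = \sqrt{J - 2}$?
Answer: $-816 - \frac{61 i \sqrt{15}}{3} \approx -816.0 - 78.751 i$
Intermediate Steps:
$J = -1$ ($J = -6 + 5 = -1$)
$n = - \frac{i \sqrt{3}}{9}$ ($n = - \frac{\sqrt{-1 - 2}}{9} = - \frac{\sqrt{-3}}{9} = - \frac{i \sqrt{3}}{9} \approx - 0.19245 i$)
$f{\left(O \right)} = - \frac{i O \sqrt{15}}{9}$ ($f{\left(O \right)} = O \left(- \frac{i \sqrt{3}}{9}\right) \sqrt{4 + 1} = - \frac{i O \sqrt{3}}{9} \sqrt{5} = - \frac{i O \sqrt{15}}{9}$)
$f{\left(183 \right)} + N{\left(4 \left(4 - 3\right) \right)} = \left(- \frac{1}{9}\right) i 183 \sqrt{15} - 204 \cdot 4 \left(4 - 3\right) = - \frac{61 i \sqrt{15}}{3} - 204 \cdot 4 \cdot 1 = - \frac{61 i \sqrt{15}}{3} - 816 = -816 - \frac{61 i \sqrt{15}}{3}$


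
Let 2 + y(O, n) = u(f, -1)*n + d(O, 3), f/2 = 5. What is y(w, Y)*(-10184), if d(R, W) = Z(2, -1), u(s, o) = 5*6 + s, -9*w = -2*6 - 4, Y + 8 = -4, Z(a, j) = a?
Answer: 4888320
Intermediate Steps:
f = 10 (f = 2*5 = 10)
Y = -12 (Y = -8 - 4 = -12)
w = 16/9 (w = -(-2*6 - 4)/9 = -(-12 - 4)/9 = -1/9*(-16) = 16/9 ≈ 1.7778)
u(s, o) = 30 + s
d(R, W) = 2
y(O, n) = 40*n (y(O, n) = -2 + ((30 + 10)*n + 2) = -2 + (40*n + 2) = -2 + (2 + 40*n) = 40*n)
y(w, Y)*(-10184) = (40*(-12))*(-10184) = -480*(-10184) = 4888320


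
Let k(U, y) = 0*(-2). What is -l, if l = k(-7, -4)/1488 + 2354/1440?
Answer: -1177/720 ≈ -1.6347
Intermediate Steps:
k(U, y) = 0
l = 1177/720 (l = 0/1488 + 2354/1440 = 0*(1/1488) + 2354*(1/1440) = 0 + 1177/720 = 1177/720 ≈ 1.6347)
-l = -1*1177/720 = -1177/720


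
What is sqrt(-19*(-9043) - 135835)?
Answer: 3*sqrt(3998) ≈ 189.69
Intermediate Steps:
sqrt(-19*(-9043) - 135835) = sqrt(171817 - 135835) = sqrt(35982) = 3*sqrt(3998)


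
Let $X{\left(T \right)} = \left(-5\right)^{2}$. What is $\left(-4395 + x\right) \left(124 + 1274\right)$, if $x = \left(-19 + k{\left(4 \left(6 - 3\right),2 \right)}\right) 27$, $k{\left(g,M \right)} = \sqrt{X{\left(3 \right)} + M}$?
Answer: $-6861384 + 113238 \sqrt{3} \approx -6.6652 \cdot 10^{6}$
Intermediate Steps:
$X{\left(T \right)} = 25$
$k{\left(g,M \right)} = \sqrt{25 + M}$
$x = -513 + 81 \sqrt{3}$ ($x = \left(-19 + \sqrt{25 + 2}\right) 27 = \left(-19 + \sqrt{27}\right) 27 = \left(-19 + 3 \sqrt{3}\right) 27 = -513 + 81 \sqrt{3} \approx -372.7$)
$\left(-4395 + x\right) \left(124 + 1274\right) = \left(-4395 - \left(513 - 81 \sqrt{3}\right)\right) \left(124 + 1274\right) = \left(-4908 + 81 \sqrt{3}\right) 1398 = -6861384 + 113238 \sqrt{3}$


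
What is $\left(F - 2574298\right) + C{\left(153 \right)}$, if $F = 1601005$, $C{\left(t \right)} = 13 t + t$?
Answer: $-971151$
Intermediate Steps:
$C{\left(t \right)} = 14 t$
$\left(F - 2574298\right) + C{\left(153 \right)} = \left(1601005 - 2574298\right) + 14 \cdot 153 = -973293 + 2142 = -971151$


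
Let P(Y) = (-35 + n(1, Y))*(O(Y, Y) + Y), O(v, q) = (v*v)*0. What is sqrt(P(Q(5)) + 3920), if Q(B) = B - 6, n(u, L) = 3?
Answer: 4*sqrt(247) ≈ 62.865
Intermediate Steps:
O(v, q) = 0 (O(v, q) = v**2*0 = 0)
Q(B) = -6 + B
P(Y) = -32*Y (P(Y) = (-35 + 3)*(0 + Y) = -32*Y)
sqrt(P(Q(5)) + 3920) = sqrt(-32*(-6 + 5) + 3920) = sqrt(-32*(-1) + 3920) = sqrt(32 + 3920) = sqrt(3952) = 4*sqrt(247)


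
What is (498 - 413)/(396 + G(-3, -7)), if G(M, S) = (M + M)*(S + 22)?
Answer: 5/18 ≈ 0.27778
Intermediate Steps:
G(M, S) = 2*M*(22 + S) (G(M, S) = (2*M)*(22 + S) = 2*M*(22 + S))
(498 - 413)/(396 + G(-3, -7)) = (498 - 413)/(396 + 2*(-3)*(22 - 7)) = 85/(396 + 2*(-3)*15) = 85/(396 - 90) = 85/306 = 85*(1/306) = 5/18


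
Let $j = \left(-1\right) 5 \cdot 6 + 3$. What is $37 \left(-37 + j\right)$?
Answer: $-2368$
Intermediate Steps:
$j = -27$ ($j = \left(-5\right) 6 + 3 = -30 + 3 = -27$)
$37 \left(-37 + j\right) = 37 \left(-37 - 27\right) = 37 \left(-64\right) = -2368$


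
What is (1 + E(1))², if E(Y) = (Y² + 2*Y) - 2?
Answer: 4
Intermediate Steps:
E(Y) = -2 + Y² + 2*Y
(1 + E(1))² = (1 + (-2 + 1² + 2*1))² = (1 + (-2 + 1 + 2))² = (1 + 1)² = 2² = 4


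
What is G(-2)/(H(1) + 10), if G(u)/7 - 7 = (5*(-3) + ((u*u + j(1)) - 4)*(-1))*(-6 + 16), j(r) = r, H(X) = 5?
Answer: -357/5 ≈ -71.400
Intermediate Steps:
G(u) = -791 - 70*u**2 (G(u) = 49 + 7*((5*(-3) + ((u*u + 1) - 4)*(-1))*(-6 + 16)) = 49 + 7*((-15 + ((u**2 + 1) - 4)*(-1))*10) = 49 + 7*((-15 + ((1 + u**2) - 4)*(-1))*10) = 49 + 7*((-15 + (-3 + u**2)*(-1))*10) = 49 + 7*((-15 + (3 - u**2))*10) = 49 + 7*((-12 - u**2)*10) = 49 + 7*(-120 - 10*u**2) = 49 + (-840 - 70*u**2) = -791 - 70*u**2)
G(-2)/(H(1) + 10) = (-791 - 70*(-2)**2)/(5 + 10) = (-791 - 70*4)/15 = (-791 - 280)/15 = (1/15)*(-1071) = -357/5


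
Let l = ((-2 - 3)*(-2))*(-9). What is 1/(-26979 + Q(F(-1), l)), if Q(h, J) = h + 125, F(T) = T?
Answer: -1/26855 ≈ -3.7237e-5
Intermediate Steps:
l = -90 (l = -5*(-2)*(-9) = 10*(-9) = -90)
Q(h, J) = 125 + h
1/(-26979 + Q(F(-1), l)) = 1/(-26979 + (125 - 1)) = 1/(-26979 + 124) = 1/(-26855) = -1/26855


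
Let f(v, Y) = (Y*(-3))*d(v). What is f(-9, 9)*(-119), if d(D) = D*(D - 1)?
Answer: 289170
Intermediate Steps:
d(D) = D*(-1 + D)
f(v, Y) = -3*Y*v*(-1 + v) (f(v, Y) = (Y*(-3))*(v*(-1 + v)) = (-3*Y)*(v*(-1 + v)) = -3*Y*v*(-1 + v))
f(-9, 9)*(-119) = (3*9*(-9)*(1 - 1*(-9)))*(-119) = (3*9*(-9)*(1 + 9))*(-119) = (3*9*(-9)*10)*(-119) = -2430*(-119) = 289170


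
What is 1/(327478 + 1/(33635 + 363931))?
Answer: 397566/130194118549 ≈ 3.0536e-6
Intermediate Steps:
1/(327478 + 1/(33635 + 363931)) = 1/(327478 + 1/397566) = 1/(130194118549/397566) = 397566/130194118549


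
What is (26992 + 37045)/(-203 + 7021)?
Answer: 64037/6818 ≈ 9.3923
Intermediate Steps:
(26992 + 37045)/(-203 + 7021) = 64037/6818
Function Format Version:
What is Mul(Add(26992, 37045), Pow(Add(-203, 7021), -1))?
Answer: Rational(64037, 6818) ≈ 9.3923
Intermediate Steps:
Mul(Add(26992, 37045), Pow(Add(-203, 7021), -1)) = Mul(64037, Pow(6818, -1)) = Mul(64037, Rational(1, 6818)) = Rational(64037, 6818)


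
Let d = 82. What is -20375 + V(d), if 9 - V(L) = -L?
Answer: -20284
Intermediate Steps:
V(L) = 9 + L (V(L) = 9 - (-1)*L = 9 + L)
-20375 + V(d) = -20375 + (9 + 82) = -20375 + 91 = -20284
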